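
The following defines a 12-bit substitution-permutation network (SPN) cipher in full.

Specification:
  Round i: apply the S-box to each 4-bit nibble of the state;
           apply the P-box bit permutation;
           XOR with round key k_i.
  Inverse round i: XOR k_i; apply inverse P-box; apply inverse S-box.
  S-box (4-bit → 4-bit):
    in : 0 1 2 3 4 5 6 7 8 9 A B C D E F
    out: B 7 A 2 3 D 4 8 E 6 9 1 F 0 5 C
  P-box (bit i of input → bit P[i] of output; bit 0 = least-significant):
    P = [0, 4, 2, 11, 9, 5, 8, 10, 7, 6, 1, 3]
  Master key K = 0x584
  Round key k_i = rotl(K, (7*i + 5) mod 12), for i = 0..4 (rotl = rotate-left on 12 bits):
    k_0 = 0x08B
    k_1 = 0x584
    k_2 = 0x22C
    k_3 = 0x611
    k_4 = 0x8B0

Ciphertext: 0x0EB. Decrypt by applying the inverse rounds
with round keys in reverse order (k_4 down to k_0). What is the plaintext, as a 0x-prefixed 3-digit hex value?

0xAA9

s_0 = ciphertext = 0x0EB
s_1 = InvRound(s_0, k_4) = 0x8D0
s_2 = InvRound(s_1, k_3) = 0x4AA
s_3 = InvRound(s_2, k_2) = 0xEA6
s_4 = InvRound(s_3, k_1) = 0x617
s_5 = InvRound(s_4, k_0) = 0xAA9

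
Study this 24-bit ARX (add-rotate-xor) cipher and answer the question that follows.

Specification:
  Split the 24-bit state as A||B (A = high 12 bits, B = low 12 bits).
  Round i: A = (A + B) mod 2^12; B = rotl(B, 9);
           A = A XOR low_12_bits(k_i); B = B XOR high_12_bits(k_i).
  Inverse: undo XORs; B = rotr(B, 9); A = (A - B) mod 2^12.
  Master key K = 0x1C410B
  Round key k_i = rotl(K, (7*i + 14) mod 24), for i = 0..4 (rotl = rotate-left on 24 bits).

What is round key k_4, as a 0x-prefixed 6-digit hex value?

0x2C7104

K = 0x1C410B
k_0 = rotl(K, (7*0+14) mod 24) = rotl(K, 14) = 0x42C710
k_1 = rotl(K, (7*1+14) mod 24) = rotl(K, 21) = 0x638821
k_2 = rotl(K, (7*2+14) mod 24) = rotl(K, 4) = 0xC410B1
k_3 = rotl(K, (7*3+14) mod 24) = rotl(K, 11) = 0x0858E2
k_4 = rotl(K, (7*4+14) mod 24) = rotl(K, 18) = 0x2C7104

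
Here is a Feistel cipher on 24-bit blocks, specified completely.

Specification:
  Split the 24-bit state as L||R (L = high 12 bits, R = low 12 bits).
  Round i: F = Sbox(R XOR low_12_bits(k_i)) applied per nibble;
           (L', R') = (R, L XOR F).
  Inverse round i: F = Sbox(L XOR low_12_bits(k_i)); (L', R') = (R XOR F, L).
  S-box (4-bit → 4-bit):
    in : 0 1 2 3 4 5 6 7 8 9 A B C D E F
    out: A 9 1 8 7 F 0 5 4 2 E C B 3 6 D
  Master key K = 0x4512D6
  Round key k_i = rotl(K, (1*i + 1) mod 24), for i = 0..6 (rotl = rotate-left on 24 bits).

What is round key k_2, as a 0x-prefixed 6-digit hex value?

0x2896B2

K = 0x4512D6
k_0 = rotl(K, (1*0+1) mod 24) = rotl(K, 1) = 0x8A25AC
k_1 = rotl(K, (1*1+1) mod 24) = rotl(K, 2) = 0x144B59
k_2 = rotl(K, (1*2+1) mod 24) = rotl(K, 3) = 0x2896B2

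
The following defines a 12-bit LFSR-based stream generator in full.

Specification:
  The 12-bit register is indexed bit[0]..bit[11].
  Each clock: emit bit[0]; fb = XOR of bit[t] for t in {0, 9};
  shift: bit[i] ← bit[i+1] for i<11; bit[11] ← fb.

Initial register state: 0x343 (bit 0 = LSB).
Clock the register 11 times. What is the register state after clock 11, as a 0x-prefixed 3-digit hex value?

0xBA4

reg_0 = 0x343
clock 1: out=1, reg = 0x1A1
clock 2: out=1, reg = 0x8D0
clock 3: out=0, reg = 0x468
clock 4: out=0, reg = 0x234
clock 5: out=0, reg = 0x91A
clock 6: out=0, reg = 0x48D
clock 7: out=1, reg = 0xA46
clock 8: out=0, reg = 0xD23
clock 9: out=1, reg = 0xE91
clock 10: out=1, reg = 0x748
clock 11: out=0, reg = 0xBA4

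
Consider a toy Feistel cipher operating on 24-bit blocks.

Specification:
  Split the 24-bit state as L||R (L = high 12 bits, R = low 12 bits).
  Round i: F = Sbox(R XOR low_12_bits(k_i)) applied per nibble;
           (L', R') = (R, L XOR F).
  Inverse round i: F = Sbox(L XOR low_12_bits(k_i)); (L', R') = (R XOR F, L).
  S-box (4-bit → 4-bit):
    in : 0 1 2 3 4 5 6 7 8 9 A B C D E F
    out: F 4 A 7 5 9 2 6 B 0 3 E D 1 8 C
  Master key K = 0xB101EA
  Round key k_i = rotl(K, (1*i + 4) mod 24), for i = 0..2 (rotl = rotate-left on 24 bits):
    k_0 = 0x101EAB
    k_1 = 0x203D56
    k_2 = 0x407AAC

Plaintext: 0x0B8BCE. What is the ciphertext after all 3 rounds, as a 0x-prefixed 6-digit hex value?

0xE18C74

s_0 = plaintext = 0x0B8BCE
s_1 = Round(s_0, k_0) = 0xBCE991
s_2 = Round(s_1, k_1) = 0x991E18
s_3 = Round(s_2, k_2) = 0xE18C74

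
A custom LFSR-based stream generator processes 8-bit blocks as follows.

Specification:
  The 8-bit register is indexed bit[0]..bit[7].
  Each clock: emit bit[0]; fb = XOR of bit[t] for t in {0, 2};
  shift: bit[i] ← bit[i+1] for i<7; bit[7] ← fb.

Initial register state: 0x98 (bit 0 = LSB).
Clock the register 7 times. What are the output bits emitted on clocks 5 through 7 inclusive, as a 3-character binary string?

reg_0 = 0x98
clock 1: out=0, reg = 0x4C
clock 2: out=0, reg = 0xA6
clock 3: out=0, reg = 0xD3
clock 4: out=1, reg = 0xE9
clock 5: out=1, reg = 0xF4
clock 6: out=0, reg = 0xFA
clock 7: out=0, reg = 0x7D

100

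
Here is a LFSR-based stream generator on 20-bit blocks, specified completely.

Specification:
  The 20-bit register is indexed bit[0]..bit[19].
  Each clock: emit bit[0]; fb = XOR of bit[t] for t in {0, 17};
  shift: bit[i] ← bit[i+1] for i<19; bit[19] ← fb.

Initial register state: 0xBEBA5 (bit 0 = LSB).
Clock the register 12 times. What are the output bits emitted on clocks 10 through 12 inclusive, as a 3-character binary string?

reg_0 = 0xBEBA5
clock 1: out=1, reg = 0x5F5D2
clock 2: out=0, reg = 0x2FAE9
clock 3: out=1, reg = 0x17D74
clock 4: out=0, reg = 0x0BEBA
clock 5: out=0, reg = 0x05F5D
clock 6: out=1, reg = 0x82FAE
clock 7: out=0, reg = 0x417D7
clock 8: out=1, reg = 0xA0BEB
clock 9: out=1, reg = 0x505F5
clock 10: out=1, reg = 0xA82FA
clock 11: out=0, reg = 0xD417D
clock 12: out=1, reg = 0xEA0BE

101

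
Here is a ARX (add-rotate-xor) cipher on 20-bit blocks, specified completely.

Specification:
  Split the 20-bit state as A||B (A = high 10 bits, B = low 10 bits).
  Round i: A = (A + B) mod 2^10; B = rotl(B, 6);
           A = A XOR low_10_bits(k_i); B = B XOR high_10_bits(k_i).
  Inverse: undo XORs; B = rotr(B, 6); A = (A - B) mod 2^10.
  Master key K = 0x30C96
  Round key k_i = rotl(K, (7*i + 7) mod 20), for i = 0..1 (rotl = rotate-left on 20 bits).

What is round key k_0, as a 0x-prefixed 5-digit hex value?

0x64B18

K = 0x30C96
k_0 = rotl(K, (7*0+7) mod 20) = rotl(K, 7) = 0x64B18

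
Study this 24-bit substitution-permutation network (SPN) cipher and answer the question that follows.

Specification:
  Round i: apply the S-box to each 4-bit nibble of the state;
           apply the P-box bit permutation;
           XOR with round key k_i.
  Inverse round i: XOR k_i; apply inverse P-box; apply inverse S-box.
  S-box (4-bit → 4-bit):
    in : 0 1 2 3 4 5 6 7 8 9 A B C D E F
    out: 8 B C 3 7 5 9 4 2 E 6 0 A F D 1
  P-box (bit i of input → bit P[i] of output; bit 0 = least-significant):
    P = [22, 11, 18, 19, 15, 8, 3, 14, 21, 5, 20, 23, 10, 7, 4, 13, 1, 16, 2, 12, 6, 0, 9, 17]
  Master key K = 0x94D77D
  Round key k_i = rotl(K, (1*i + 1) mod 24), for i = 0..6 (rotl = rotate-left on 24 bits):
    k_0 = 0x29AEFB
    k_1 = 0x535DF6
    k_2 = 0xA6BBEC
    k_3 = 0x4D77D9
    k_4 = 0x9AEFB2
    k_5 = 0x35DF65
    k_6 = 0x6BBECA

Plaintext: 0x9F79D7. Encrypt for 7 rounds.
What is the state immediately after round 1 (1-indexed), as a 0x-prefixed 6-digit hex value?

s_0 = plaintext = 0x9F79D7
s_1 = Round(s_0, k_0) = 0xBF6DC0
s_2 = Round(s_1, k_1) = 0xEB38D4
s_3 = Round(s_2, k_2) = 0xE07404
s_4 = Round(s_3, k_3) = 0x3B2DA9
s_5 = Round(s_4, k_4) = 0x26C6CB
s_6 = Round(s_5, k_5) = 0x97ACE7
s_7 = Round(s_6, k_6) = 0xED7C77

0xBF6DC0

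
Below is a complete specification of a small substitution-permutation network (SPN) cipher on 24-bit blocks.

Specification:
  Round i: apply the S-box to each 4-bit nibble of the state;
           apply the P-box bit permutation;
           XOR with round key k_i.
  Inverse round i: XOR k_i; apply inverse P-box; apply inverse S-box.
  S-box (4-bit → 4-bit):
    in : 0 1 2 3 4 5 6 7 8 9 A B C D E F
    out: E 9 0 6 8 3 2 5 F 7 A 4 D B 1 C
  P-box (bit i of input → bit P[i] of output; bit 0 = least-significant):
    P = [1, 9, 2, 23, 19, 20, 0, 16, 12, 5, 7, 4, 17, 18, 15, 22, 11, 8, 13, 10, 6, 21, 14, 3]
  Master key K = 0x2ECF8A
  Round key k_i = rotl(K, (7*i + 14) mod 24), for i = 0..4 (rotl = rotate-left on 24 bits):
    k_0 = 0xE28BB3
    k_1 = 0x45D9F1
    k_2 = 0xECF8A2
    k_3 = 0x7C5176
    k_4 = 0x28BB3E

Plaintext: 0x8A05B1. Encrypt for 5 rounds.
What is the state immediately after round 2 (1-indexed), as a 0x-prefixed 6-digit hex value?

s_0 = plaintext = 0x8A05B1
s_1 = Round(s_0, k_0) = 0x065ED8
s_2 = Round(s_1, k_1) = 0xFA8AFF
s_3 = Round(s_2, k_2) = 0x2B3D9F
s_4 = Round(s_3, k_3) = 0xE0E143
s_5 = Round(s_4, k_4) = 0x2B8C6A

0xFA8AFF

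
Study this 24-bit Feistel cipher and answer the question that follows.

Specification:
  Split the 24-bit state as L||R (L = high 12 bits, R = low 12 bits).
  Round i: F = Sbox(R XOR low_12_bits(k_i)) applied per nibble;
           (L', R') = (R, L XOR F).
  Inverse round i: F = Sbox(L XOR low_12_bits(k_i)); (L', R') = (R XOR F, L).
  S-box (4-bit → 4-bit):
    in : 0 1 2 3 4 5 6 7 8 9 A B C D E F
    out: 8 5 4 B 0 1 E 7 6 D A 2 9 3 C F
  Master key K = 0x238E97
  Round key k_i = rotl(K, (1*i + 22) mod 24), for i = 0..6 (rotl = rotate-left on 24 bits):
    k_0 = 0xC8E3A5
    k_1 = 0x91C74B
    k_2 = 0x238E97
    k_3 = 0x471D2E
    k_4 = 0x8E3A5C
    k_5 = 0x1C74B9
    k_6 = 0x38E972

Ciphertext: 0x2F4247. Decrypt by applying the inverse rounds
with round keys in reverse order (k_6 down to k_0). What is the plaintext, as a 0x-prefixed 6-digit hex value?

s_0 = ciphertext = 0x2F4247
s_1 = InvRound(s_0, k_6) = 0x0292F4
s_2 = InvRound(s_1, k_5) = 0x22C029
s_3 = InvRound(s_2, k_4) = 0x65122C
s_4 = InvRound(s_3, k_3) = 0x053651
s_5 = InvRound(s_4, k_2) = 0xAC1053
s_6 = InvRound(s_5, k_1) = 0x339AC1
s_7 = InvRound(s_6, k_0) = 0x218339

0x218339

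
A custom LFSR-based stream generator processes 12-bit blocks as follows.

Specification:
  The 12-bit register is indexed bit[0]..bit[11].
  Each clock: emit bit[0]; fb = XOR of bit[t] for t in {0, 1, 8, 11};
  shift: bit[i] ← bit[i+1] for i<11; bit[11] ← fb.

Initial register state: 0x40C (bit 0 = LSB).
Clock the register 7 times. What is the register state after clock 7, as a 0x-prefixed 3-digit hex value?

reg_0 = 0x40C
clock 1: out=0, reg = 0x206
clock 2: out=0, reg = 0x903
clock 3: out=1, reg = 0x481
clock 4: out=1, reg = 0xA40
clock 5: out=0, reg = 0xD20
clock 6: out=0, reg = 0x690
clock 7: out=0, reg = 0x348

0x348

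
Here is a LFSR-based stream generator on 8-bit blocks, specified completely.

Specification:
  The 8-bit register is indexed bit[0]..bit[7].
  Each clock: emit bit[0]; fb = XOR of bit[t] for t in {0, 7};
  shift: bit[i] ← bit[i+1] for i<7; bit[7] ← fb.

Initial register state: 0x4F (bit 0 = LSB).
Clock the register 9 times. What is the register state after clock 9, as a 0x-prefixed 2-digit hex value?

reg_0 = 0x4F
clock 1: out=1, reg = 0xA7
clock 2: out=1, reg = 0x53
clock 3: out=1, reg = 0xA9
clock 4: out=1, reg = 0x54
clock 5: out=0, reg = 0x2A
clock 6: out=0, reg = 0x15
clock 7: out=1, reg = 0x8A
clock 8: out=0, reg = 0xC5
clock 9: out=1, reg = 0x62

0x62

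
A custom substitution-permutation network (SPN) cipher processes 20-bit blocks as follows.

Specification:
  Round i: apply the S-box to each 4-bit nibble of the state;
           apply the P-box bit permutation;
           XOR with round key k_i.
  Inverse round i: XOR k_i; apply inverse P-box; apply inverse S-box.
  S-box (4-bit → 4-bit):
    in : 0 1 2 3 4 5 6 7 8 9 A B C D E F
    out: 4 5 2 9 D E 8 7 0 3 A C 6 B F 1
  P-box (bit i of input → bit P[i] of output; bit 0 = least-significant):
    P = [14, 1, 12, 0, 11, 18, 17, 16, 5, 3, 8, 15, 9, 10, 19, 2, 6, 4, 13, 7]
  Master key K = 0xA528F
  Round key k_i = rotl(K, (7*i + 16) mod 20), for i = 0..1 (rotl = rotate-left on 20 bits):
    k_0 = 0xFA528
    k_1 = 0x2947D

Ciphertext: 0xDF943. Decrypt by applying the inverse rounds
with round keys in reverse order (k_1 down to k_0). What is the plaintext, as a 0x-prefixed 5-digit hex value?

s_0 = ciphertext = 0xDF943
s_1 = InvRound(s_0, k_1) = 0xC57E9
s_2 = InvRound(s_1, k_0) = 0x4F6B4

0x4F6B4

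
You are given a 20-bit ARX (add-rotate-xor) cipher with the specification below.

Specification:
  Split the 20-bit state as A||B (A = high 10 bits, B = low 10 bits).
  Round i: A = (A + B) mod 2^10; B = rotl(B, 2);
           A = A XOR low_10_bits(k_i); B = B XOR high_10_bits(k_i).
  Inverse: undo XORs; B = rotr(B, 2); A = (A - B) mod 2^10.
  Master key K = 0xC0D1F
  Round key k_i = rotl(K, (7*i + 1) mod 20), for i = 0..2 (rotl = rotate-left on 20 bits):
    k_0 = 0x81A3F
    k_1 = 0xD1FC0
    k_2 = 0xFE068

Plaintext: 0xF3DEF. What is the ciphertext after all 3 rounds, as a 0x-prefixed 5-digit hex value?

0x33951

s_0 = plaintext = 0xF3DEF
s_1 = Round(s_0, k_0) = 0xE05BB
s_2 = Round(s_1, k_1) = 0xBF1AA
s_3 = Round(s_2, k_2) = 0x33951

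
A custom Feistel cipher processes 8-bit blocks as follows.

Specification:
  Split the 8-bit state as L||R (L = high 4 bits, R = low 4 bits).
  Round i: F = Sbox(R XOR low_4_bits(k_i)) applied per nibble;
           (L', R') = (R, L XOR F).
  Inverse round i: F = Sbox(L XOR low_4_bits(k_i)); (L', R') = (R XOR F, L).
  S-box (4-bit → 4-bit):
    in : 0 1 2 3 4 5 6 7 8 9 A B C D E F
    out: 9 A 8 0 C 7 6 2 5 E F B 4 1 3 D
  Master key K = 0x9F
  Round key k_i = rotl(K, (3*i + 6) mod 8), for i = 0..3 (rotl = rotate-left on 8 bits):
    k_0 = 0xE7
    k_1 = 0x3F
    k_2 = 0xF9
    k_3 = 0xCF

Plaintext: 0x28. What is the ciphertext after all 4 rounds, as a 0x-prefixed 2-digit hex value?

0xA6

s_0 = plaintext = 0x28
s_1 = Round(s_0, k_0) = 0x8F
s_2 = Round(s_1, k_1) = 0xF1
s_3 = Round(s_2, k_2) = 0x1A
s_4 = Round(s_3, k_3) = 0xA6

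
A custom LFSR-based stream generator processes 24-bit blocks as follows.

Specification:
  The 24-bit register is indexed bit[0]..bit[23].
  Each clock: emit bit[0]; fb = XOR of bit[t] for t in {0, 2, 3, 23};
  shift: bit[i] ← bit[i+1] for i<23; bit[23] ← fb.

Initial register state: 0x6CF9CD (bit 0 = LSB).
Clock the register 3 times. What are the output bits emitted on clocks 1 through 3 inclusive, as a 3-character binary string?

101

reg_0 = 0x6CF9CD
clock 1: out=1, reg = 0xB67CE6
clock 2: out=0, reg = 0x5B3E73
clock 3: out=1, reg = 0xAD9F39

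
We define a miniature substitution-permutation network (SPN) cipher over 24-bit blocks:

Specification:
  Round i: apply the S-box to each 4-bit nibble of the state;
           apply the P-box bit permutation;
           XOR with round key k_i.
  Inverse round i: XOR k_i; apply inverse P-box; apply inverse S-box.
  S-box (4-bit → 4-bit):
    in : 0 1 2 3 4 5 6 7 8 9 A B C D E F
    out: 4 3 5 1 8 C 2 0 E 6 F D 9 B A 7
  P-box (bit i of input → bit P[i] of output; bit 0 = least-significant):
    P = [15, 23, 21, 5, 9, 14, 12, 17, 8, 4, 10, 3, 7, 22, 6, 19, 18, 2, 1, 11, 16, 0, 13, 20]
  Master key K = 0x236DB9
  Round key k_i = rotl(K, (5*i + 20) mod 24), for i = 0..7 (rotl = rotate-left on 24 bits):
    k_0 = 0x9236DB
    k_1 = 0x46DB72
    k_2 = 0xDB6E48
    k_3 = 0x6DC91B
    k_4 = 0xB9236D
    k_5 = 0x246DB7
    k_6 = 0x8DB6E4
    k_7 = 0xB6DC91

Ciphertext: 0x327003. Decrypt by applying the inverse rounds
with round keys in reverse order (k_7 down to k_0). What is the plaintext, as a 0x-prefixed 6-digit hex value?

0x094D34

s_0 = ciphertext = 0x327003
s_1 = InvRound(s_0, k_7) = 0x0B3971
s_2 = InvRound(s_1, k_6) = 0x6D3FC1
s_3 = InvRound(s_2, k_5) = 0x3986F4
s_4 = InvRound(s_3, k_4) = 0x973A71
s_5 = InvRound(s_4, k_3) = 0x508CAA
s_6 = InvRound(s_5, k_2) = 0x20B7DD
s_7 = InvRound(s_6, k_1) = 0x9A15E5
s_8 = InvRound(s_7, k_0) = 0x094D34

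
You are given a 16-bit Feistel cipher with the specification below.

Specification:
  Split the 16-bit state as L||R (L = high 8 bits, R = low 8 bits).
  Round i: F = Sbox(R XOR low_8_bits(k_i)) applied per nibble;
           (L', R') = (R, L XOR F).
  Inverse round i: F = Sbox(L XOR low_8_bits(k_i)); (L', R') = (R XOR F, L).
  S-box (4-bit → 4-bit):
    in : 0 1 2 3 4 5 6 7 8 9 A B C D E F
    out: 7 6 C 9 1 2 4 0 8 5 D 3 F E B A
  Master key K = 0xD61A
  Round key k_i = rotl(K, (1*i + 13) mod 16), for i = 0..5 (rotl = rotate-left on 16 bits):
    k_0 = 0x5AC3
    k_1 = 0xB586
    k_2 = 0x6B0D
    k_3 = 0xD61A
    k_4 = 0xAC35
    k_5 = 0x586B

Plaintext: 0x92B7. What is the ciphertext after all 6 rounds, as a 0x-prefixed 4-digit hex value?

0xAF62

s_0 = plaintext = 0x92B7
s_1 = Round(s_0, k_0) = 0xB793
s_2 = Round(s_1, k_1) = 0x93D5
s_3 = Round(s_2, k_2) = 0xD57B
s_4 = Round(s_3, k_3) = 0x7B93
s_5 = Round(s_4, k_4) = 0x93AF
s_6 = Round(s_5, k_5) = 0xAF62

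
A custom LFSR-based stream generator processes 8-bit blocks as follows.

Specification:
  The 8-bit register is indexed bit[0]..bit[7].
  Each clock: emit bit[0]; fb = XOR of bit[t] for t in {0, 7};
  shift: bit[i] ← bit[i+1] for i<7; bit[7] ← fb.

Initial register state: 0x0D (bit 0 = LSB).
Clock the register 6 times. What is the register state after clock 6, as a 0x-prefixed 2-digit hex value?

reg_0 = 0x0D
clock 1: out=1, reg = 0x86
clock 2: out=0, reg = 0xC3
clock 3: out=1, reg = 0x61
clock 4: out=1, reg = 0xB0
clock 5: out=0, reg = 0xD8
clock 6: out=0, reg = 0xEC

0xEC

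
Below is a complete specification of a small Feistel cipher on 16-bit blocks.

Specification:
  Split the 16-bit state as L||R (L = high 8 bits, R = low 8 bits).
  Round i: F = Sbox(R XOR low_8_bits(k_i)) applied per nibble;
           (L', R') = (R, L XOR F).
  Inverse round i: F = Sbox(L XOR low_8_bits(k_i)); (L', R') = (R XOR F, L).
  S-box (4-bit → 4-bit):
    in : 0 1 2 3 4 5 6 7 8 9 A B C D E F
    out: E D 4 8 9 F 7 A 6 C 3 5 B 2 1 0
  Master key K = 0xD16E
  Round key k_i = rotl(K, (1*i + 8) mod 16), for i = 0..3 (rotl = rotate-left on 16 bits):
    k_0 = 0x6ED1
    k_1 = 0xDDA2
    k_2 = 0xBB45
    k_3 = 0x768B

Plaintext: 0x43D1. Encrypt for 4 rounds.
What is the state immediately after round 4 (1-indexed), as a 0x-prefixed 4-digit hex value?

s_0 = plaintext = 0x43D1
s_1 = Round(s_0, k_0) = 0xD1AD
s_2 = Round(s_1, k_1) = 0xAD31
s_3 = Round(s_2, k_2) = 0x3104
s_4 = Round(s_3, k_3) = 0x0451

0x0451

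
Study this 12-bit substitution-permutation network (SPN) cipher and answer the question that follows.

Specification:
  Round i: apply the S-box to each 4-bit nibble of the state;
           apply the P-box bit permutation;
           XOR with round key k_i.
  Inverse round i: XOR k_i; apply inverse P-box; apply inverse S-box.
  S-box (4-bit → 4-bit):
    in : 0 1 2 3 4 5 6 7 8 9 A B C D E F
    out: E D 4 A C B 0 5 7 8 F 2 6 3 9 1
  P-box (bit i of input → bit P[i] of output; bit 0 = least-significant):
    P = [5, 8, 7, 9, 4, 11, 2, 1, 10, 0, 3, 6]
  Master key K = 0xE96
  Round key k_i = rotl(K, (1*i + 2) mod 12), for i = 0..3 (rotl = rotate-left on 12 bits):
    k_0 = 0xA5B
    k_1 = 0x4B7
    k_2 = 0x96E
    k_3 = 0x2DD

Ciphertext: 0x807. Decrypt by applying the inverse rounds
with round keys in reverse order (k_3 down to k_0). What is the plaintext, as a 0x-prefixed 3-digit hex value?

s_0 = ciphertext = 0x807
s_1 = InvRound(s_0, k_3) = 0x454
s_2 = InvRound(s_1, k_2) = 0x75D
s_3 = InvRound(s_2, k_1) = 0x49A
s_4 = InvRound(s_3, k_0) = 0x5B4

0x5B4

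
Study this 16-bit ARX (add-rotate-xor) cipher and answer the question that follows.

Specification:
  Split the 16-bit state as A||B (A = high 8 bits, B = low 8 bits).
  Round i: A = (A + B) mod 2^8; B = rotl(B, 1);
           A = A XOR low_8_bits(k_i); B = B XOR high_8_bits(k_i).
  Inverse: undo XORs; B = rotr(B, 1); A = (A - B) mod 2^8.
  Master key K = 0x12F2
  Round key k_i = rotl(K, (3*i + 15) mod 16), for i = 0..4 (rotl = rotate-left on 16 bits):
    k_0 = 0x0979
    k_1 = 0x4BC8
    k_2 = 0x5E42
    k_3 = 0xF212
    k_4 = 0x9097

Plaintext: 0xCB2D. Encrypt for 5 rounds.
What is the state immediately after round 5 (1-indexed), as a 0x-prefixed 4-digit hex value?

0x2C63

s_0 = plaintext = 0xCB2D
s_1 = Round(s_0, k_0) = 0x8153
s_2 = Round(s_1, k_1) = 0x1CED
s_3 = Round(s_2, k_2) = 0x4B85
s_4 = Round(s_3, k_3) = 0xC2F9
s_5 = Round(s_4, k_4) = 0x2C63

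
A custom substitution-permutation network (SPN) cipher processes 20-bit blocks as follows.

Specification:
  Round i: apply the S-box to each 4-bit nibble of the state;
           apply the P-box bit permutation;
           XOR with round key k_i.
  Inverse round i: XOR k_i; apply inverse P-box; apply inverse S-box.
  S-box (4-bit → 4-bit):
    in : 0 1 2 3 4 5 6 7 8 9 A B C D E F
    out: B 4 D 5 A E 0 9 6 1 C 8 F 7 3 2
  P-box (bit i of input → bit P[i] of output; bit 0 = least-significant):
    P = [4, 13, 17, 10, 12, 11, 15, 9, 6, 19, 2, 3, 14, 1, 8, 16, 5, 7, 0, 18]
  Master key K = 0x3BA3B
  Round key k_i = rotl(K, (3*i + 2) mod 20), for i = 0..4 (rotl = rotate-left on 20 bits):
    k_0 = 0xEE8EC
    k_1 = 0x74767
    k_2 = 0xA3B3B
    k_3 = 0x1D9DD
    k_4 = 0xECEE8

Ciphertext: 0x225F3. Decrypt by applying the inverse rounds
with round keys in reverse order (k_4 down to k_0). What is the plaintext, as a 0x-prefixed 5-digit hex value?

0x7C1A4

s_0 = ciphertext = 0x225F3
s_1 = InvRound(s_0, k_4) = 0xAD45E
s_2 = InvRound(s_1, k_3) = 0x85FFA
s_3 = InvRound(s_2, k_2) = 0x89965
s_4 = InvRound(s_3, k_1) = 0xB0FCA
s_5 = InvRound(s_4, k_0) = 0x7C1A4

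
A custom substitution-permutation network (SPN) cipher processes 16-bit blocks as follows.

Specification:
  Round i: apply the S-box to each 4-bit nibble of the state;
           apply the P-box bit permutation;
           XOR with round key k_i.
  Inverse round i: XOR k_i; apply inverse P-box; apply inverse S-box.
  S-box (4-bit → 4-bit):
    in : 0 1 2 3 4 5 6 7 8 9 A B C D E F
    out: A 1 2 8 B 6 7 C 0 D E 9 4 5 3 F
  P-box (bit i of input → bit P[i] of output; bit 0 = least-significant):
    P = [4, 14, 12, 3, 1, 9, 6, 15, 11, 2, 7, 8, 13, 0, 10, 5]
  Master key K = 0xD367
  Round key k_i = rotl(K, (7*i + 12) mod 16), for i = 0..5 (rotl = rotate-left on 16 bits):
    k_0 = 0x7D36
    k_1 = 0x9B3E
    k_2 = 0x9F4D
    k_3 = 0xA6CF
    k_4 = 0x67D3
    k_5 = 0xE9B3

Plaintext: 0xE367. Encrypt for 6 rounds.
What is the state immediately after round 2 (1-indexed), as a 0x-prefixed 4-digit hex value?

0x234B

s_0 = plaintext = 0xE367
s_1 = Round(s_0, k_0) = 0x4E7D
s_2 = Round(s_1, k_1) = 0x234B
s_3 = Round(s_2, k_2) = 0x1C56
s_4 = Round(s_3, k_3) = 0xD41F
s_5 = Round(s_4, k_4) = 0x1ACD
s_6 = Round(s_5, k_5) = 0xD867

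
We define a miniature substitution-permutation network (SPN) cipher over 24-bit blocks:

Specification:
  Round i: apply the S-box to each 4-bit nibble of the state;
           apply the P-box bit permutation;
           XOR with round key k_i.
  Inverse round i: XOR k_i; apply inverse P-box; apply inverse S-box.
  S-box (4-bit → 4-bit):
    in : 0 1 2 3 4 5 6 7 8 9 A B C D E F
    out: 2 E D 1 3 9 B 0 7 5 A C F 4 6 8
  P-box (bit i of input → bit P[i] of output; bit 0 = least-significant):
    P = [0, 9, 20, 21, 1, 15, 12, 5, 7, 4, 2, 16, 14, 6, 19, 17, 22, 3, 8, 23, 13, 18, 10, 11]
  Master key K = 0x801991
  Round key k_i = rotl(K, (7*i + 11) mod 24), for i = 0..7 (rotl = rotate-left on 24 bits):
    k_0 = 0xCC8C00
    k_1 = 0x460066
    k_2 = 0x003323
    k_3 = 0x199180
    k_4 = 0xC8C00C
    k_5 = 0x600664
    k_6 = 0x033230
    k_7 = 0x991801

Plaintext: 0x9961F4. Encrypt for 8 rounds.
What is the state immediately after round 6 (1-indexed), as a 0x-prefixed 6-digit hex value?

0x8F4005

s_0 = plaintext = 0x9961F4
s_1 = Round(s_0, k_0) = 0x8FEB75
s_2 = Round(s_1, k_1) = 0xEB2423
s_3 = Round(s_2, k_2) = 0x8E6690
s_4 = Round(s_3, k_3) = 0x1EE65A
s_5 = Round(s_4, k_4) = 0xE5CFF6
s_6 = Round(s_5, k_5) = 0x8F4005
s_7 = Round(s_6, k_6) = 0xA7D661
s_8 = Round(s_7, k_7) = 0xA492B3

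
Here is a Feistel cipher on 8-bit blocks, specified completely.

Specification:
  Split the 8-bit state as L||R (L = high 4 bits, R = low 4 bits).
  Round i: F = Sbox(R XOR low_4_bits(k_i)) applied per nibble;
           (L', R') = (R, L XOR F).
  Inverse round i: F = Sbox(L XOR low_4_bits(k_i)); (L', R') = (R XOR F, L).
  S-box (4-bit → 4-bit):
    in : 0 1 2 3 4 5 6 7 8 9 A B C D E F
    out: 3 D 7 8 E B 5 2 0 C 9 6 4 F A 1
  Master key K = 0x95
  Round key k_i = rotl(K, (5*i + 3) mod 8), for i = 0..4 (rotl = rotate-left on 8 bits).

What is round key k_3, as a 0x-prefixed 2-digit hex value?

0x56

K = 0x95
k_0 = rotl(K, (5*0+3) mod 8) = rotl(K, 3) = 0xAC
k_1 = rotl(K, (5*1+3) mod 8) = rotl(K, 0) = 0x95
k_2 = rotl(K, (5*2+3) mod 8) = rotl(K, 5) = 0xB2
k_3 = rotl(K, (5*3+3) mod 8) = rotl(K, 2) = 0x56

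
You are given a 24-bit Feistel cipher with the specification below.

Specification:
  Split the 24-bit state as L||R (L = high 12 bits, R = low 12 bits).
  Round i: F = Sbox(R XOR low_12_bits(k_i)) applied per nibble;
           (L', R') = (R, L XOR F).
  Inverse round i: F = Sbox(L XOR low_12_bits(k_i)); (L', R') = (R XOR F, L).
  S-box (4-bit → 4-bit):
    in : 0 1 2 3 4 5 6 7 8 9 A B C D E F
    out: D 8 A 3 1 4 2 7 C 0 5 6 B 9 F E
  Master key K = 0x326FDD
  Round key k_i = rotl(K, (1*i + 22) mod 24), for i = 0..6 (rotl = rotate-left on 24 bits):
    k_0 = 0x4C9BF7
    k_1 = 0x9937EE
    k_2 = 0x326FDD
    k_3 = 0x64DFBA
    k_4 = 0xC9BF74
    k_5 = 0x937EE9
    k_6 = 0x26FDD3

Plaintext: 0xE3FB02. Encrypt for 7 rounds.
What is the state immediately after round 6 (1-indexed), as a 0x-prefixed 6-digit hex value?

s_0 = plaintext = 0xE3FB02
s_1 = Round(s_0, k_0) = 0xB023DB
s_2 = Round(s_1, k_1) = 0x3DBA36
s_3 = Round(s_2, k_2) = 0xA3672D
s_4 = Round(s_3, k_3) = 0x72D631
s_5 = Round(s_4, k_4) = 0x631739
s_6 = Round(s_5, k_5) = 0x7396AC
s_7 = Round(s_6, k_6) = 0x6AC147

0x7396AC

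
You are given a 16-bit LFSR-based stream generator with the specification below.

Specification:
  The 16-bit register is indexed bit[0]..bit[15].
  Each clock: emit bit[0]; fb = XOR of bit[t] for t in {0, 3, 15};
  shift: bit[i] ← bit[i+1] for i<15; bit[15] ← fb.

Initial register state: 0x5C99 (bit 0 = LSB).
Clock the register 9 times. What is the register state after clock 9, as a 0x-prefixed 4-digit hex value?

reg_0 = 0x5C99
clock 1: out=1, reg = 0x2E4C
clock 2: out=0, reg = 0x9726
clock 3: out=0, reg = 0xCB93
clock 4: out=1, reg = 0x65C9
clock 5: out=1, reg = 0x32E4
clock 6: out=0, reg = 0x1972
clock 7: out=0, reg = 0x0CB9
clock 8: out=1, reg = 0x065C
clock 9: out=0, reg = 0x832E

0x832E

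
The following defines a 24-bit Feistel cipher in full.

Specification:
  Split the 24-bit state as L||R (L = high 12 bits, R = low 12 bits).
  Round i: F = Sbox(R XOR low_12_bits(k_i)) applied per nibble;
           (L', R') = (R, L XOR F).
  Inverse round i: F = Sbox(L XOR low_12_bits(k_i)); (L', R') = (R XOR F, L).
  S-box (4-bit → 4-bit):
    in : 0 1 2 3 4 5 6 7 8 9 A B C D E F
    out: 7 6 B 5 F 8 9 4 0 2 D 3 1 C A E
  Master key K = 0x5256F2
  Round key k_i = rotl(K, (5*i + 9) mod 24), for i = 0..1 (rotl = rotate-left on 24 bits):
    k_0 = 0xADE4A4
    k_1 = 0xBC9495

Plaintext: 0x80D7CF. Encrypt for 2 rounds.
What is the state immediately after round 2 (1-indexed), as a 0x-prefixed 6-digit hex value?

0xD9E5BC

s_0 = plaintext = 0x80D7CF
s_1 = Round(s_0, k_0) = 0x7CFD9E
s_2 = Round(s_1, k_1) = 0xD9E5BC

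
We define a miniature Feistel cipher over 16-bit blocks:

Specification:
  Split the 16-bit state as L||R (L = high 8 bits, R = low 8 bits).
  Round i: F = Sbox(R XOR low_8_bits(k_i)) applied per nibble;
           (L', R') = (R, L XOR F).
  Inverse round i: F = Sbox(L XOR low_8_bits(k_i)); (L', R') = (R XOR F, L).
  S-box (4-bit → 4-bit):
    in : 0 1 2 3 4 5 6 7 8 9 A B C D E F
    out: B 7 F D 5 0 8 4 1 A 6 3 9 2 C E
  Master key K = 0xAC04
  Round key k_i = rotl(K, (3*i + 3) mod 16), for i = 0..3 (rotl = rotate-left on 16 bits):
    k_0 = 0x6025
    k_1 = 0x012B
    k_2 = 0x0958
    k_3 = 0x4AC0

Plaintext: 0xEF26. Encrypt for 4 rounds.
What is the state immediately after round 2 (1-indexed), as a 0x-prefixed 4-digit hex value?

s_0 = plaintext = 0xEF26
s_1 = Round(s_0, k_0) = 0x2652
s_2 = Round(s_1, k_1) = 0x526C
s_3 = Round(s_2, k_2) = 0x6C87
s_4 = Round(s_3, k_3) = 0x8738

0x526C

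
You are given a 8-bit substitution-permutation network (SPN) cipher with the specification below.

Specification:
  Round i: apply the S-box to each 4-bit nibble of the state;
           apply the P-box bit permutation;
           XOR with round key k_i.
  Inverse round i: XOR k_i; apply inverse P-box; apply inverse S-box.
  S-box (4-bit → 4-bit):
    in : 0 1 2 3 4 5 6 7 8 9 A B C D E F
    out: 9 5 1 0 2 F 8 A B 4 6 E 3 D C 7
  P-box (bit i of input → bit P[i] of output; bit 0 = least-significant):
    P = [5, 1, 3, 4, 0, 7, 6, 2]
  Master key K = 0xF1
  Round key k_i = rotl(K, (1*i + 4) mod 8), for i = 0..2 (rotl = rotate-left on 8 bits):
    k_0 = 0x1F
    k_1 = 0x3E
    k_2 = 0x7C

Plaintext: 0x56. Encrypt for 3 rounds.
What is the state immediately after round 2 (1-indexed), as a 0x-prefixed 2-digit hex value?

s_0 = plaintext = 0x56
s_1 = Round(s_0, k_0) = 0xCA
s_2 = Round(s_1, k_1) = 0xB5
s_3 = Round(s_2, k_2) = 0x82

0xB5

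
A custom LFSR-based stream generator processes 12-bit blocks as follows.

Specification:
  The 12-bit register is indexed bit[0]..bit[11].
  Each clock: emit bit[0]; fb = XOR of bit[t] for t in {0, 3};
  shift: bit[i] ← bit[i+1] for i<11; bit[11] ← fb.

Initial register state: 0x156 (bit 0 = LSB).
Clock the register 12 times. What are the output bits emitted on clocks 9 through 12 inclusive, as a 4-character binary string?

1000

reg_0 = 0x156
clock 1: out=0, reg = 0x0AB
clock 2: out=1, reg = 0x055
clock 3: out=1, reg = 0x82A
clock 4: out=0, reg = 0xC15
clock 5: out=1, reg = 0xE0A
clock 6: out=0, reg = 0xF05
clock 7: out=1, reg = 0xF82
clock 8: out=0, reg = 0x7C1
clock 9: out=1, reg = 0xBE0
clock 10: out=0, reg = 0x5F0
clock 11: out=0, reg = 0x2F8
clock 12: out=0, reg = 0x97C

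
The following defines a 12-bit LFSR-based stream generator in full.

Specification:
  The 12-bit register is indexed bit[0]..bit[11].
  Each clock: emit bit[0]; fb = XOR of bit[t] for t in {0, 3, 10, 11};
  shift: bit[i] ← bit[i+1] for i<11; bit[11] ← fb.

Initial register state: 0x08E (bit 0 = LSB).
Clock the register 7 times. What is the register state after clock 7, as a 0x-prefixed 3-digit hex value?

reg_0 = 0x08E
clock 1: out=0, reg = 0x847
clock 2: out=1, reg = 0x423
clock 3: out=1, reg = 0x211
clock 4: out=1, reg = 0x908
clock 5: out=0, reg = 0x484
clock 6: out=0, reg = 0xA42
clock 7: out=0, reg = 0xD21

0xD21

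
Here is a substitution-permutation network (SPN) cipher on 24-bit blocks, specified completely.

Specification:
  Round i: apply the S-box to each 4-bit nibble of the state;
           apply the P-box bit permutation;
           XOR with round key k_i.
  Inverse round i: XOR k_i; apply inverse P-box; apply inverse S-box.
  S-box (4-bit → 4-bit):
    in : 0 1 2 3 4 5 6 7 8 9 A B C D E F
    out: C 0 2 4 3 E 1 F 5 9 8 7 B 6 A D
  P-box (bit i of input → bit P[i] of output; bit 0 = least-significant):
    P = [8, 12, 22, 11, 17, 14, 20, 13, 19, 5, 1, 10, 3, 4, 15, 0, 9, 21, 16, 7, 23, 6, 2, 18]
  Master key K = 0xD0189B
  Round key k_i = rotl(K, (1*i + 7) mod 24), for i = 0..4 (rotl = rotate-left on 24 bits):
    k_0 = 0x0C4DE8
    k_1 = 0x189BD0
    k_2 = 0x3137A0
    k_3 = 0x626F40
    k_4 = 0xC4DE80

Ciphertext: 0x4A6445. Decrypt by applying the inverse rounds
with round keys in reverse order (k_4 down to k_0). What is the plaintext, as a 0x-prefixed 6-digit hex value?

0xE85F91

s_0 = ciphertext = 0x4A6445
s_1 = InvRound(s_0, k_4) = 0x79069E
s_2 = InvRound(s_1, k_3) = 0xD04879
s_3 = InvRound(s_2, k_2) = 0x47CAE7
s_4 = InvRound(s_3, k_1) = 0x03EBBB
s_5 = InvRound(s_4, k_0) = 0xE85F91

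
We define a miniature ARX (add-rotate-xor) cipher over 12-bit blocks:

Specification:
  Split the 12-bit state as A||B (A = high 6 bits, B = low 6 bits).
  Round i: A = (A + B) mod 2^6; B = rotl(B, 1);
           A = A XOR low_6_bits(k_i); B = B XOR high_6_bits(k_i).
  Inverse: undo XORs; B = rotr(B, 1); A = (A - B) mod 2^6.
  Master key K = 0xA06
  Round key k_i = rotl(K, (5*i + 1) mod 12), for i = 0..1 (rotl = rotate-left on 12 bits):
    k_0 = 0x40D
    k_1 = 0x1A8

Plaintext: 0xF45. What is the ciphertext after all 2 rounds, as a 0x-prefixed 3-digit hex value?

s_0 = plaintext = 0xF45
s_1 = Round(s_0, k_0) = 0x3DA
s_2 = Round(s_1, k_1) = 0x072

0x072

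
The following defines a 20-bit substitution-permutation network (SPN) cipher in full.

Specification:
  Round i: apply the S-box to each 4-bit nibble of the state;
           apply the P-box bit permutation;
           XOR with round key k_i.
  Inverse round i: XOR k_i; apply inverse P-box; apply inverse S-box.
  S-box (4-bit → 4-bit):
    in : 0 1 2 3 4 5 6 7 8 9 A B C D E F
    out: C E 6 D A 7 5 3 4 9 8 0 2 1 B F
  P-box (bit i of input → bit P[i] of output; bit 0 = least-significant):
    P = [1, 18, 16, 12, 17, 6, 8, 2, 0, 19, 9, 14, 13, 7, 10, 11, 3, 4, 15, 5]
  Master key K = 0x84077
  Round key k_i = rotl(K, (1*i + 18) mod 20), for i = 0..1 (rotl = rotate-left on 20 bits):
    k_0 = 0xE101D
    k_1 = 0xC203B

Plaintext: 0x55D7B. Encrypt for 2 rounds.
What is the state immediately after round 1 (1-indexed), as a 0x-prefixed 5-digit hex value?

s_0 = plaintext = 0x55D7B
s_1 = Round(s_0, k_0) = 0xCB4C4
s_2 = Round(s_1, k_1) = 0x0706B

0xCB4C4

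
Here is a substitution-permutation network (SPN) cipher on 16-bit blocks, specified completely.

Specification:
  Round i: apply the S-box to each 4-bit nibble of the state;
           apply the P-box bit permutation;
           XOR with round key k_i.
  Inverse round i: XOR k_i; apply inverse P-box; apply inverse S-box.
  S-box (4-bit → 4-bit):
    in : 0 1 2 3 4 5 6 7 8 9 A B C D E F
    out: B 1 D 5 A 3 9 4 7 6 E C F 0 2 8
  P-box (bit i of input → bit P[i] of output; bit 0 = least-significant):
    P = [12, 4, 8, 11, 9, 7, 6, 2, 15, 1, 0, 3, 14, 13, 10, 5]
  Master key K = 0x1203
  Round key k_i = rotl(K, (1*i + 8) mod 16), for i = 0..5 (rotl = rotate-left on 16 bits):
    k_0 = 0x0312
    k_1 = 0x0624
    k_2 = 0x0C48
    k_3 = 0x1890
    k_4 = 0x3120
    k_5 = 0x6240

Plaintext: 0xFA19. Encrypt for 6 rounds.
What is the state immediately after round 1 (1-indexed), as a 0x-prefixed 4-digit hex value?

0x0029

s_0 = plaintext = 0xFA19
s_1 = Round(s_0, k_0) = 0x0029
s_2 = Round(s_1, k_1) = 0xE55A
s_3 = Round(s_2, k_2) = 0xA7DA
s_4 = Round(s_3, k_3) = 0x35A1
s_5 = Round(s_4, k_4) = 0xE5E6
s_6 = Round(s_5, k_5) = 0xDAC2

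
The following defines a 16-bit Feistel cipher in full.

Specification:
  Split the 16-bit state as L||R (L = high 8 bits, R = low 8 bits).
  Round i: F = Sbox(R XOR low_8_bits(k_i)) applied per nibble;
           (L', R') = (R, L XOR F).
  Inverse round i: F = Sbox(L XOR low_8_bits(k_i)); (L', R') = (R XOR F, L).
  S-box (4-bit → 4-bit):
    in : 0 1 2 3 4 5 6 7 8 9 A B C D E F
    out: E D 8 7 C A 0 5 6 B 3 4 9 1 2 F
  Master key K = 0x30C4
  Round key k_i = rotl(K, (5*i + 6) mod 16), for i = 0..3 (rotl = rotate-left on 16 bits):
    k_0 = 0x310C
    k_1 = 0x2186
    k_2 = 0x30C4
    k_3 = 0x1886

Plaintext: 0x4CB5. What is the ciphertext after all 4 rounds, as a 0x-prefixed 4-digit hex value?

0xDE7E

s_0 = plaintext = 0x4CB5
s_1 = Round(s_0, k_0) = 0xB507
s_2 = Round(s_1, k_1) = 0x07D8
s_3 = Round(s_2, k_2) = 0xD8DE
s_4 = Round(s_3, k_3) = 0xDE7E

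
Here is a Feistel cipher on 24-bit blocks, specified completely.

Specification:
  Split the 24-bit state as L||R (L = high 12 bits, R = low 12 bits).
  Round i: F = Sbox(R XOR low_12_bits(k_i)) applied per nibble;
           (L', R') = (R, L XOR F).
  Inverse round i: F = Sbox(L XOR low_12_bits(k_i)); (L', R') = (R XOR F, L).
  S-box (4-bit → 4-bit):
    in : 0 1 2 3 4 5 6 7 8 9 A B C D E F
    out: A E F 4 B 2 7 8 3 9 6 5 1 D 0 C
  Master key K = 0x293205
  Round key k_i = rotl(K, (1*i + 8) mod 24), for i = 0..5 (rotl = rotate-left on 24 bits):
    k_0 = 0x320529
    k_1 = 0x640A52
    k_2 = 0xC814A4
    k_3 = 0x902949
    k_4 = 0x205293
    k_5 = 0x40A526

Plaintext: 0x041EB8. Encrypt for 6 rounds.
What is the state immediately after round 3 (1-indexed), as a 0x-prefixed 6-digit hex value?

0x285221

s_0 = plaintext = 0x041EB8
s_1 = Round(s_0, k_0) = 0xEB85DF
s_2 = Round(s_1, k_1) = 0x5DF285
s_3 = Round(s_2, k_2) = 0x285221
s_4 = Round(s_3, k_3) = 0x2217F6
s_5 = Round(s_4, k_4) = 0x7F6053
s_6 = Round(s_5, k_5) = 0x053574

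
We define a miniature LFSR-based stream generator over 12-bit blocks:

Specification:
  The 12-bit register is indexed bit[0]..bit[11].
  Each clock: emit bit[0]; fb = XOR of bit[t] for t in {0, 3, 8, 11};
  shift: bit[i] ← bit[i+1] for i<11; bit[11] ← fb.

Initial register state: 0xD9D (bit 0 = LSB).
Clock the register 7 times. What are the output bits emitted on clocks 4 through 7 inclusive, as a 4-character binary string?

reg_0 = 0xD9D
clock 1: out=1, reg = 0x6CE
clock 2: out=0, reg = 0xB67
clock 3: out=1, reg = 0xDB3
clock 4: out=1, reg = 0xED9
clock 5: out=1, reg = 0xF6C
clock 6: out=0, reg = 0xFB6
clock 7: out=0, reg = 0x7DB

1100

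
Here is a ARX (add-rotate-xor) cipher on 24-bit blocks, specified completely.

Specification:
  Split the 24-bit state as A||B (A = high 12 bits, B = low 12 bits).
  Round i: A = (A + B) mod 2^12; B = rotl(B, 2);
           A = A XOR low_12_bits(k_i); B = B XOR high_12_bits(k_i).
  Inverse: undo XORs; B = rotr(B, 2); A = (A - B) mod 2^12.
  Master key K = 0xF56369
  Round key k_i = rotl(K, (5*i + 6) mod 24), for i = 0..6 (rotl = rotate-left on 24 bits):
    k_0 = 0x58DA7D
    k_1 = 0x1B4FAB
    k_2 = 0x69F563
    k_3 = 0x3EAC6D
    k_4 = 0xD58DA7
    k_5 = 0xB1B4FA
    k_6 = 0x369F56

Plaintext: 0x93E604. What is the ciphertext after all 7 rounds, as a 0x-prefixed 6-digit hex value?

0x93A29D

s_0 = plaintext = 0x93E604
s_1 = Round(s_0, k_0) = 0x53FD9C
s_2 = Round(s_1, k_1) = 0xD707C7
s_3 = Round(s_2, k_2) = 0x054982
s_4 = Round(s_3, k_3) = 0x5BB5E0
s_5 = Round(s_4, k_4) = 0x63CAD9
s_6 = Round(s_5, k_5) = 0x5EF07D
s_7 = Round(s_6, k_6) = 0x93A29D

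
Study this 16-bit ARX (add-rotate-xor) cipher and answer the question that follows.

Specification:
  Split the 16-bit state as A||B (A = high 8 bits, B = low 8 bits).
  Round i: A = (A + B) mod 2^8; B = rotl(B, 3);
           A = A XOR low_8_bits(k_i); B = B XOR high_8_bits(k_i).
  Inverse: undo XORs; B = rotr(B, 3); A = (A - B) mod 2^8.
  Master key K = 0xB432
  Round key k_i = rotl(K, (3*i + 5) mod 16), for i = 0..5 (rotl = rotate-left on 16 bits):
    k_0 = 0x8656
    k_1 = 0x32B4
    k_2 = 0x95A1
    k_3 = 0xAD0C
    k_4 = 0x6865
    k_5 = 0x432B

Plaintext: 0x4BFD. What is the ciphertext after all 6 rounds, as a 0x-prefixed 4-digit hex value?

0x1ED7

s_0 = plaintext = 0x4BFD
s_1 = Round(s_0, k_0) = 0x1E69
s_2 = Round(s_1, k_1) = 0x3379
s_3 = Round(s_2, k_2) = 0x0D5E
s_4 = Round(s_3, k_3) = 0x675F
s_5 = Round(s_4, k_4) = 0xA392
s_6 = Round(s_5, k_5) = 0x1ED7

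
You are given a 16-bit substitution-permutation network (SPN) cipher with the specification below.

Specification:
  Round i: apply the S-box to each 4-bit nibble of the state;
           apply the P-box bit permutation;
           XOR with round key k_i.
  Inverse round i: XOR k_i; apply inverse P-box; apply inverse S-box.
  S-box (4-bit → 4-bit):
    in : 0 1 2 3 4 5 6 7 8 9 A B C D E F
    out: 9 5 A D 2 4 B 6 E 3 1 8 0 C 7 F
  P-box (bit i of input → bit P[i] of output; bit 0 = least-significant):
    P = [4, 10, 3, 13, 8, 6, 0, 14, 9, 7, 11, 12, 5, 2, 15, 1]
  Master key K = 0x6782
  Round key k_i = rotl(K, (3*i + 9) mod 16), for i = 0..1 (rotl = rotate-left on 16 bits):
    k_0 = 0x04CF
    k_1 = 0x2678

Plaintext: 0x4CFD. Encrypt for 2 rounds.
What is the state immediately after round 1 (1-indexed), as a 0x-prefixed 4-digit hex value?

0x6582

s_0 = plaintext = 0x4CFD
s_1 = Round(s_0, k_0) = 0x6582
s_2 = Round(s_1, k_1) = 0x4A1F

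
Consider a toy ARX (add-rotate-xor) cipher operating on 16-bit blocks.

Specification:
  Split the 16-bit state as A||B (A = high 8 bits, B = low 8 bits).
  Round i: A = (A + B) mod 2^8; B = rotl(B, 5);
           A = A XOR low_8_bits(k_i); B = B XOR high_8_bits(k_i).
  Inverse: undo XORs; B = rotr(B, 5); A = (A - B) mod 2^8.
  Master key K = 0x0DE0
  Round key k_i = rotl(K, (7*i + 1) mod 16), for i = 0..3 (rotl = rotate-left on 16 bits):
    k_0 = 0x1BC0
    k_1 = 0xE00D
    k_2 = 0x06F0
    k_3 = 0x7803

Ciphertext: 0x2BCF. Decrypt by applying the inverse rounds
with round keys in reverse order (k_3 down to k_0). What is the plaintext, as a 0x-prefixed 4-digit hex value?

s_0 = ciphertext = 0x2BCF
s_1 = InvRound(s_0, k_3) = 0x6BBD
s_2 = InvRound(s_1, k_2) = 0xBEDD
s_3 = InvRound(s_2, k_1) = 0xCAE9
s_4 = InvRound(s_3, k_0) = 0x7397

0x7397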